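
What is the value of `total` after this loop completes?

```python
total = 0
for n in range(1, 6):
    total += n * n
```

Sum of squares 1² to 5² = 55
`total` takes the values: 0 → 1 → 5 → 14 → 30 → 55

Answer: 55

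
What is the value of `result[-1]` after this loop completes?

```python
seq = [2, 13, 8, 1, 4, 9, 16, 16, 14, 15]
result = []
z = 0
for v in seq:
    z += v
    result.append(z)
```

Cumulative sum ends at 98
`result` takes the values: [] → [2] → [2, 15] → [2, 15, 23] → [2, 15, 23, 24] → [2, 15, 23, 24, 28] → [2, 15, 23, 24, 28, 37] → [2, 15, 23, 24, 28, 37, 53] → [2, 15, 23, 24, 28, 37, 53, 69] → [2, 15, 23, 24, 28, 37, 53, 69, 83] → [2, 15, 23, 24, 28, 37, 53, 69, 83, 98]
So `result[-1]` = 98

Answer: 98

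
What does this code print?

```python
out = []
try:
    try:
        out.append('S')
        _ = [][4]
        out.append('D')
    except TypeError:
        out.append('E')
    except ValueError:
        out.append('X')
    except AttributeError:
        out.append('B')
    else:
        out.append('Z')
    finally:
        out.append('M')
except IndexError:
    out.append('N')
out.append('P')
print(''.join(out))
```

Execution trace: 'S' (try body) → 'M' (finally) → 'N' (outer except IndexError) → 'P' (after the try/except). Output: SMNP

Answer: SMNP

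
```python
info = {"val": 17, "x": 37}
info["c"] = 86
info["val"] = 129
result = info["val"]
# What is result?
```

Trace:
`info = {"val": 17, "x": 37}` → info = {'val': 17, 'x': 37}
`info["c"] = 86` → info = {'val': 17, 'x': 37, 'c': 86}
`info["val"] = 129` → info = {'val': 129, 'x': 37, 'c': 86}
`result = info["val"]` → result = 129
So result = 129

Answer: 129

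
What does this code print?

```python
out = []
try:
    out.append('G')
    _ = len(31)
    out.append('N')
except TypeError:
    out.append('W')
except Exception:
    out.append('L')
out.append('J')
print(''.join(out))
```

Execution trace: 'G' (try body) → 'W' (except TypeError) → 'J' (after the try/except). Output: GWJ

Answer: GWJ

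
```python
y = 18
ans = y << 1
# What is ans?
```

Trace:
`y = 18` → y = 18
`ans = y << 1` → ans = 36
So ans = 36

Answer: 36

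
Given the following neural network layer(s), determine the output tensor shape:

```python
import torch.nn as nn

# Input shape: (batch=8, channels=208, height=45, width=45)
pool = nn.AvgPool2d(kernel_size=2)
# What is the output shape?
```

Input: (8, 208, 45, 45) -> Output: (8, 208, 22, 22)

Answer: (8, 208, 22, 22)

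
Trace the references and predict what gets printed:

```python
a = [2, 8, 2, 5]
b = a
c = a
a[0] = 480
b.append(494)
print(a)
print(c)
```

Key concept: multiple aliases.
Step by step:
`a = [2, 8, 2, 5]` → a = [2, 8, 2, 5]
`b = a` → b = [2, 8, 2, 5] (same object as a)
`c = a` → c = [2, 8, 2, 5] (same object as a, b)
`a[0] = 480` → a = [480, 8, 2, 5] (same object as b, c); b = [480, 8, 2, 5] (same object as a, c); c = [480, 8, 2, 5] (same object as a, b)
`b.append(494)` → a = [480, 8, 2, 5, 494] (same object as b, c); b = [480, 8, 2, 5, 494] (same object as a, c); c = [480, 8, 2, 5, 494] (same object as a, b)
`print(a)` → prints [480, 8, 2, 5, 494]
`print(c)` → prints [480, 8, 2, 5, 494]

Answer:
[480, 8, 2, 5, 494]
[480, 8, 2, 5, 494]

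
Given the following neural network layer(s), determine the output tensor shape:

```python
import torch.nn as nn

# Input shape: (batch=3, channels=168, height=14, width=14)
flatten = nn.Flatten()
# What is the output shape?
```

Input: (3, 168, 14, 14) -> Output: (3, 32928)

Answer: (3, 32928)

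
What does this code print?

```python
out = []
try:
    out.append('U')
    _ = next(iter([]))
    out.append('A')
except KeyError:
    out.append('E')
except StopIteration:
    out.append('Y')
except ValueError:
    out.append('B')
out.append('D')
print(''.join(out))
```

Execution trace: 'U' (try body) → 'Y' (except StopIteration) → 'D' (after the try/except). Output: UYD

Answer: UYD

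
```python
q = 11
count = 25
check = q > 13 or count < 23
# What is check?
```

Trace:
`q = 11` → q = 11
`count = 25` → count = 25
`check = q > 13 or count < 23` → check = False
So check = False

Answer: False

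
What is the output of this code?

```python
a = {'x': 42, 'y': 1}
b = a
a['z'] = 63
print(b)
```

Key concept: dict aliasing.
Step by step:
`a = {'x': 42, 'y': 1}` → a = {'x': 42, 'y': 1}
`b = a` → b = {'x': 42, 'y': 1} (same object as a)
`a['z'] = 63` → a = {'x': 42, 'y': 1, 'z': 63} (same object as b); b = {'x': 42, 'y': 1, 'z': 63} (same object as a)
`print(b)` → prints {'x': 42, 'y': 1, 'z': 63}

Answer: {'x': 42, 'y': 1, 'z': 63}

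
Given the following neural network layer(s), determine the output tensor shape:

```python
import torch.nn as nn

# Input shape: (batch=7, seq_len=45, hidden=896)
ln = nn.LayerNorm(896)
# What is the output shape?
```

Input: (7, 45, 896) -> Output: (7, 45, 896)

Answer: (7, 45, 896)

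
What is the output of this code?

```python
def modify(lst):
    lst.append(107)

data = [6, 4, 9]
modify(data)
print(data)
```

Key concept: function modifies passed list.
Step by step:
`data = [6, 4, 9]` → data = [6, 4, 9]
`modify(data)` → data = [6, 4, 9, 107]
`print(data)` → prints [6, 4, 9, 107]

Answer: [6, 4, 9, 107]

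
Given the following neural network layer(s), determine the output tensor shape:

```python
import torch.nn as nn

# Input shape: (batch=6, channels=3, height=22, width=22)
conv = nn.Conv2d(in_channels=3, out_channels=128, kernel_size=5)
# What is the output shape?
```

Input: (6, 3, 22, 22) -> Output: (6, 128, 18, 18)

Answer: (6, 128, 18, 18)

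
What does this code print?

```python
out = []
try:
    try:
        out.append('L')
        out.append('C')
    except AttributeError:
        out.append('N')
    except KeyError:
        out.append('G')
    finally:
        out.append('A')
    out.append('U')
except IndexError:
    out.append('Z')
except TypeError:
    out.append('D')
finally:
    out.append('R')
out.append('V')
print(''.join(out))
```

Execution trace: 'L' (inner try body) → 'C' (inner try body, no exception) → 'A' (inner finally) → 'U' (try body, no exception) → 'R' (finally) → 'V' (after the try/except). Output: LCAURV

Answer: LCAURV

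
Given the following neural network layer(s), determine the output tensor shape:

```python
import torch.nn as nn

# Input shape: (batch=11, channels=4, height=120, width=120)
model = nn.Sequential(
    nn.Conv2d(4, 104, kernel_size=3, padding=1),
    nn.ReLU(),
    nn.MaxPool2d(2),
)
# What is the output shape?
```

Input: (11, 4, 120, 120) -> after Conv2d: (11, 104, 120, 120) -> after ReLU: (11, 104, 120, 120) -> Output: (11, 104, 60, 60)

Answer: (11, 104, 60, 60)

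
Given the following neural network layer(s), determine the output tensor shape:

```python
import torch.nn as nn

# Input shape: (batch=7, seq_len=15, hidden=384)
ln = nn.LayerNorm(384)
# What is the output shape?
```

Input: (7, 15, 384) -> Output: (7, 15, 384)

Answer: (7, 15, 384)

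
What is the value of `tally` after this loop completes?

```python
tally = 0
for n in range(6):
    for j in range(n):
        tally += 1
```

Triangle number: 0+1+2+...+5
`tally` takes the values: 0 → 1 → 2 → 3 → 4 → 5 → 6 → 7 → 8 → 9 → 10 → 11 → 12 → 13 → 14 → 15

Answer: 15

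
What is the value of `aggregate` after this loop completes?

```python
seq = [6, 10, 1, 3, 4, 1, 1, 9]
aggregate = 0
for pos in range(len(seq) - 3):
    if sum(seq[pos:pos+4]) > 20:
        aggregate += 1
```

Count windows with sum > 20
`aggregate` takes the values: 0

Answer: 0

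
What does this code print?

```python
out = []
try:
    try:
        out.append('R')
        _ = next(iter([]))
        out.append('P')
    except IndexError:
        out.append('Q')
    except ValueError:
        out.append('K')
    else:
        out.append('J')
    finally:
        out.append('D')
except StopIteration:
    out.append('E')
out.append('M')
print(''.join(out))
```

Execution trace: 'R' (try body) → 'D' (finally) → 'E' (outer except StopIteration) → 'M' (after the try/except). Output: RDEM

Answer: RDEM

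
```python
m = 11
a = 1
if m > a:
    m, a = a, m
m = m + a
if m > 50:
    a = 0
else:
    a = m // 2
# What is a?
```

Trace:
`m = 11` → m = 11
`a = 1` → a = 1
`if m > a: ...` → m > a is True → m = 1; a = 11
`m = m + a` → m = 12
`if m > 50: ...` → m > 50 is False, take else branch → a = 6
So a = 6

Answer: 6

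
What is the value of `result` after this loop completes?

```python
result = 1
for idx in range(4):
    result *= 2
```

2^4 = 16
`result` takes the values: 1 → 2 → 4 → 8 → 16

Answer: 16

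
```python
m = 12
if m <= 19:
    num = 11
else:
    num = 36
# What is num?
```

Trace:
`m = 12` → m = 12
`if m <= 19: ...` → m <= 19 is True → num = 11
So num = 11

Answer: 11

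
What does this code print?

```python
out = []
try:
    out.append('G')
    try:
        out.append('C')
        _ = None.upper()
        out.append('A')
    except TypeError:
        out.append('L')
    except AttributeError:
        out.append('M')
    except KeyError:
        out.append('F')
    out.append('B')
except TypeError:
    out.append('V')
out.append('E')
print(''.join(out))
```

Execution trace: 'G' (try body) → 'C' (inner try body) → 'M' (inner except AttributeError) → 'B' (try body, no exception) → 'E' (after the try/except). Output: GCMBE

Answer: GCMBE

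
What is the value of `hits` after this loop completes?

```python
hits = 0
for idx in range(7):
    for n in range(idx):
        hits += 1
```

Triangle number: 0+1+2+...+6
`hits` takes the values: 0 → 1 → 2 → 3 → 4 → 5 → 6 → 7 → 8 → 9 → 10 → 11 → 12 → 13 → 14 → 15 → 16 → 17 → 18 → 19 → 20 → 21

Answer: 21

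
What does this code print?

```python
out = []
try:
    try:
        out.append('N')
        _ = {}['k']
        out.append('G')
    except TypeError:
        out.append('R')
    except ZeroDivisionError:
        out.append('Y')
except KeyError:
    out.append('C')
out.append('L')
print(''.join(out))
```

Execution trace: 'N' (inner try body) → 'C' (outer except KeyError) → 'L' (after the try/except). Output: NCL

Answer: NCL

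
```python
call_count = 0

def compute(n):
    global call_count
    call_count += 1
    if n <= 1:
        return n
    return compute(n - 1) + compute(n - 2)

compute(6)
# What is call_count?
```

Calls(n) = 1 + Calls(n-1) + Calls(n-2); Calls(0)=Calls(1)=1. For n=6 this gives 25.

Answer: 25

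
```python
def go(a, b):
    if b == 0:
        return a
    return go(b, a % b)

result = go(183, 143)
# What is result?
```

go(183, 143) -> go(143, 40) -> go(40, 23) -> go(23, 17) -> go(17, 6) -> go(6, 5) -> go(5, 1) -> go(1, 0) -> 1

Answer: 1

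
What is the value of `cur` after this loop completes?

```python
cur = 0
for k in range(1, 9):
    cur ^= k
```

XOR of 1 to 8
`cur` takes the values: 0 → 1 → 3 → 0 → 4 → 1 → 7 → 0 → 8

Answer: 8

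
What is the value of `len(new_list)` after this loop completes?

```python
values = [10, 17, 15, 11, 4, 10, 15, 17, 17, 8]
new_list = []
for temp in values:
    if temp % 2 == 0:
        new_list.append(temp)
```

Count even numbers in [10, 17, 15, 11, 4, 10, 15, 17, 17, 8]
`new_list` takes the values: [] → [10] → [10, 4] → [10, 4, 10] → [10, 4, 10, 8]
So `len(new_list)` = 4

Answer: 4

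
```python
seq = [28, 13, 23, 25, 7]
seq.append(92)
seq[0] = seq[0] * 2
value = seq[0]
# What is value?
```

Trace:
`seq = [28, 13, 23, 25, 7]` → seq = [28, 13, 23, 25, 7]
`seq.append(92)` → seq = [28, 13, 23, 25, 7, 92]
`seq[0] = seq[0] * 2` → seq = [56, 13, 23, 25, 7, 92]
`value = seq[0]` → value = 56
So value = 56

Answer: 56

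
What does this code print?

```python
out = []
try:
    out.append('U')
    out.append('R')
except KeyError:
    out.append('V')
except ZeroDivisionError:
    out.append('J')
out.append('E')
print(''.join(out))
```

Execution trace: 'U' (try body) → 'R' (try body, no exception) → 'E' (after the try/except). Output: URE

Answer: URE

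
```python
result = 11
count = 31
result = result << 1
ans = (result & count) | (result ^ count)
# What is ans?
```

Trace:
`result = 11` → result = 11
`count = 31` → count = 31
`result = result << 1` → result = 22
`ans = (result & count) | (result ^ count)` → ans = 31
So ans = 31

Answer: 31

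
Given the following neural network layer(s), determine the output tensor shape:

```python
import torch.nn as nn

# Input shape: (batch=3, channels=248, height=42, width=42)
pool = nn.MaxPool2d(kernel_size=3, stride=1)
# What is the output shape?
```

Input: (3, 248, 42, 42) -> Output: (3, 248, 40, 40)

Answer: (3, 248, 40, 40)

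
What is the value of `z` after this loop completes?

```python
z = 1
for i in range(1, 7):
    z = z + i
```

Start at 1, add 1 through 6
`z` takes the values: 1 → 2 → 4 → 7 → 11 → 16 → 22

Answer: 22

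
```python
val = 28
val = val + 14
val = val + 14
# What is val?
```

Trace:
`val = 28` → val = 28
`val = val + 14` → val = 42
`val = val + 14` → val = 56
So val = 56

Answer: 56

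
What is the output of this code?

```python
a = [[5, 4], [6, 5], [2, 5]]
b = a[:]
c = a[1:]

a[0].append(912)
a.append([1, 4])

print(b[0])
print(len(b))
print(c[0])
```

Key concept: slice with nested mutation.
Step by step:
`a = [[5, 4], [6, 5], [2, 5]]` → a = [[5, 4], [6, 5], [2, 5]]
`b = a[:]` → b = [[5, 4], [6, 5], [2, 5]]
`c = a[1:]` → c = [[6, 5], [2, 5]]
`a[0].append(912)` → a = [[5, 4, 912], [6, 5], [2, 5]]; b = [[5, 4, 912], [6, 5], [2, 5]]
`a.append([1, 4])` → a = [[5, 4, 912], [6, 5], [2, 5], [1, 4]]
`print(b[0])` → prints [5, 4, 912]
`print(len(b))` → prints 3
`print(c[0])` → prints [6, 5]

Answer:
[5, 4, 912]
3
[6, 5]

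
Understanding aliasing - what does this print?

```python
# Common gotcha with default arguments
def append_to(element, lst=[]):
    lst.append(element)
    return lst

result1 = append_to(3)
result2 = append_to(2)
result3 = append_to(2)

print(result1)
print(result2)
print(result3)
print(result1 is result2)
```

Key concept: mutable default argument gotcha.
Step by step:
`result1 = append_to(3)` → result1 = [3]
`result2 = append_to(2)` → result1 = [3, 2] (same object as result2); result2 = [3, 2] (same object as result1)
`result3 = append_to(2)` → result1 = [3, 2, 2] (same object as result2, result3); result2 = [3, 2, 2] (same object as result1, result3); result3 = [3, 2, 2] (same object as result1, result2)
`print(result1)` → prints [3, 2, 2]
`print(result2)` → prints [3, 2, 2]
`print(result3)` → prints [3, 2, 2]
`print(result1 is result2)` → prints True

Answer:
[3, 2, 2]
[3, 2, 2]
[3, 2, 2]
True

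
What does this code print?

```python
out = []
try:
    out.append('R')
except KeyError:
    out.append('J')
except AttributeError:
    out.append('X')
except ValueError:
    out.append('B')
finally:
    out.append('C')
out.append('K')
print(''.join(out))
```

Execution trace: 'R' (try body, no exception) → 'C' (finally) → 'K' (after the try/except). Output: RCK

Answer: RCK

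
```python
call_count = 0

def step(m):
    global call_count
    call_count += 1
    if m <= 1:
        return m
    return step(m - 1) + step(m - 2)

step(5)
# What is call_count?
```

Calls(m) = 1 + Calls(m-1) + Calls(m-2); Calls(0)=Calls(1)=1. For m=5 this gives 15.

Answer: 15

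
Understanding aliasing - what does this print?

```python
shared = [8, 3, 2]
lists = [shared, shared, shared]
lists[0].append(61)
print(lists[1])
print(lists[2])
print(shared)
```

Key concept: list of same reference.
Step by step:
`shared = [8, 3, 2]` → shared = [8, 3, 2]
`lists = [shared, shared, shared]` → lists = [[8, 3, 2], [8, 3, 2], [8, 3, 2]]
`lists[0].append(61)` → shared = [8, 3, 2, 61]; lists = [[8, 3, 2, 61], [8, 3, 2, 61], [8, 3, 2, 61]]
`print(lists[1])` → prints [8, 3, 2, 61]
`print(lists[2])` → prints [8, 3, 2, 61]
`print(shared)` → prints [8, 3, 2, 61]

Answer:
[8, 3, 2, 61]
[8, 3, 2, 61]
[8, 3, 2, 61]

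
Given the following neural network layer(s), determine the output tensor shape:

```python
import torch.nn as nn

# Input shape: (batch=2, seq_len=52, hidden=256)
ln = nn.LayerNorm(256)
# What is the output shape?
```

Input: (2, 52, 256) -> Output: (2, 52, 256)

Answer: (2, 52, 256)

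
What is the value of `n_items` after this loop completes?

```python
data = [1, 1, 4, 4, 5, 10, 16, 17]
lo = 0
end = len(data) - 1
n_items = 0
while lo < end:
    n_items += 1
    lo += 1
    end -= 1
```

Iterations until pointers meet (list length 8)
`n_items` takes the values: 0 → 1 → 2 → 3 → 4

Answer: 4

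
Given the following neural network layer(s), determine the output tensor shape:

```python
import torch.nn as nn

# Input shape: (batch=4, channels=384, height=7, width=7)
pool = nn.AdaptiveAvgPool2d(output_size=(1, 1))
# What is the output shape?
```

Input: (4, 384, 7, 7) -> Output: (4, 384, 1, 1)

Answer: (4, 384, 1, 1)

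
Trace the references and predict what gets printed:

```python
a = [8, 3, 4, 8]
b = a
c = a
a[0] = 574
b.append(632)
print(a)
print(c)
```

Key concept: multiple aliases.
Step by step:
`a = [8, 3, 4, 8]` → a = [8, 3, 4, 8]
`b = a` → b = [8, 3, 4, 8] (same object as a)
`c = a` → c = [8, 3, 4, 8] (same object as a, b)
`a[0] = 574` → a = [574, 3, 4, 8] (same object as b, c); b = [574, 3, 4, 8] (same object as a, c); c = [574, 3, 4, 8] (same object as a, b)
`b.append(632)` → a = [574, 3, 4, 8, 632] (same object as b, c); b = [574, 3, 4, 8, 632] (same object as a, c); c = [574, 3, 4, 8, 632] (same object as a, b)
`print(a)` → prints [574, 3, 4, 8, 632]
`print(c)` → prints [574, 3, 4, 8, 632]

Answer:
[574, 3, 4, 8, 632]
[574, 3, 4, 8, 632]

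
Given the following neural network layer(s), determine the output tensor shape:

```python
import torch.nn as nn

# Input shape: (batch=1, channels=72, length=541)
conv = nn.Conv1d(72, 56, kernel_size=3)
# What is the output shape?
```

Input: (1, 72, 541) -> Output: (1, 56, 539)

Answer: (1, 56, 539)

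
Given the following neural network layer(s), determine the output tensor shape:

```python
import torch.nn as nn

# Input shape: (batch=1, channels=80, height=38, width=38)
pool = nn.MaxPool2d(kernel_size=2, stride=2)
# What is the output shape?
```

Input: (1, 80, 38, 38) -> Output: (1, 80, 19, 19)

Answer: (1, 80, 19, 19)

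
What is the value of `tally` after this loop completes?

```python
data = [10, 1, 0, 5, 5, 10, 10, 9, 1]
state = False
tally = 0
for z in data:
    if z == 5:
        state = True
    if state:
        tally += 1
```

Count elements after first 5 in [10, 1, 0, 5, 5, 10, 10, 9, 1]
`tally` takes the values: 0 → 1 → 2 → 3 → 4 → 5 → 6

Answer: 6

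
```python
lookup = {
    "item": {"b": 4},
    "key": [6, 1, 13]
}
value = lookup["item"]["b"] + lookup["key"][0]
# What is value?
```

Trace:
`lookup = { ...` → lookup = {'item': {'b': 4}, 'key': [6, 1, 13]}
`value = lookup["item"]["b"] + lookup["key"][0]` → value = 10
So value = 10

Answer: 10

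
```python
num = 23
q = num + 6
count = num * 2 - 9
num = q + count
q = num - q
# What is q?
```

Trace:
`num = 23` → num = 23
`q = num + 6` → q = 29
`count = num * 2 - 9` → count = 37
`num = q + count` → num = 66
`q = num - q` → q = 37
So q = 37

Answer: 37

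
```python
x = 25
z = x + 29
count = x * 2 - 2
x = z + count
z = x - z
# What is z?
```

Trace:
`x = 25` → x = 25
`z = x + 29` → z = 54
`count = x * 2 - 2` → count = 48
`x = z + count` → x = 102
`z = x - z` → z = 48
So z = 48

Answer: 48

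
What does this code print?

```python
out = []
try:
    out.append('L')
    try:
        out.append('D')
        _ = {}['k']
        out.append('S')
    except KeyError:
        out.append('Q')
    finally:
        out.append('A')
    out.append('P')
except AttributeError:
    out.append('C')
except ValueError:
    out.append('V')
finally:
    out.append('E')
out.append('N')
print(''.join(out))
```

Execution trace: 'L' (try body) → 'D' (inner try body) → 'Q' (inner except KeyError) → 'A' (inner finally) → 'P' (try body, no exception) → 'E' (finally) → 'N' (after the try/except). Output: LDQAPEN

Answer: LDQAPEN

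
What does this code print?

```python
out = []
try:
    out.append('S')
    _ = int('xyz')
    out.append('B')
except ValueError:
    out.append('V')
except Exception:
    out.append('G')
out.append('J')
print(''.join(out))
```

Execution trace: 'S' (try body) → 'V' (except ValueError) → 'J' (after the try/except). Output: SVJ

Answer: SVJ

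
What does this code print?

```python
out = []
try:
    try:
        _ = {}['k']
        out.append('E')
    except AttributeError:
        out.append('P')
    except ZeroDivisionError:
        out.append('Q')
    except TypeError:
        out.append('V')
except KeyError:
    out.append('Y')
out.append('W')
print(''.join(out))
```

Execution trace: 'Y' (outer except KeyError) → 'W' (after the try/except). Output: YW

Answer: YW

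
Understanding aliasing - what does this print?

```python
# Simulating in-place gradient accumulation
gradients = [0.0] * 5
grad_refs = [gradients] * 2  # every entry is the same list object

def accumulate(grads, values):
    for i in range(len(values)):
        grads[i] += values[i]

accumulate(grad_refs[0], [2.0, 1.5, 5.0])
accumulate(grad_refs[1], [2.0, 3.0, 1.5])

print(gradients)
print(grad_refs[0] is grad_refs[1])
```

Key concept: gradient accumulation aliasing.
Step by step:
`gradients = [0.0] * 5` → gradients = [0.0, 0.0, 0.0, 0.0, 0.0]
`grad_refs = [gradients] * 2` → grad_refs = [[0.0, 0.0, 0.0, 0.0, 0.0], [0.0, 0.0, 0.0, 0.0, 0.0]]
`accumulate(grad_refs[0], [2.0, 1.5, 5.0])` → gradients = [2.0, 1.5, 5.0, 0.0, 0.0]; grad_refs = [[2.0, 1.5, 5.0, 0.0, 0.0], [2.0, 1.5, 5.0, 0.0, 0.0]]
`accumulate(grad_refs[1], [2.0, 3.0, 1.5])` → gradients = [4.0, 4.5, 6.5, 0.0, 0.0]; grad_refs = [[4.0, 4.5, 6.5, 0.0, 0.0], [4.0, 4.5, 6.5, 0.0, 0.0]]
`print(gradients)` → prints [4.0, 4.5, 6.5, 0.0, 0.0]
`print(grad_refs[0] is grad_refs[1])` → prints True

Answer:
[4.0, 4.5, 6.5, 0.0, 0.0]
True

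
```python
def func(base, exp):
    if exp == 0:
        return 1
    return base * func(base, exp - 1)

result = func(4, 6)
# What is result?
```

func(4, 6) = 4 * 4 * 4 * 4 * 4 * 4 = 4096

Answer: 4096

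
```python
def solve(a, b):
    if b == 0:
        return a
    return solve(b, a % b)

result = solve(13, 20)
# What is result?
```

solve(13, 20) -> solve(20, 13) -> solve(13, 7) -> solve(7, 6) -> solve(6, 1) -> solve(1, 0) -> 1

Answer: 1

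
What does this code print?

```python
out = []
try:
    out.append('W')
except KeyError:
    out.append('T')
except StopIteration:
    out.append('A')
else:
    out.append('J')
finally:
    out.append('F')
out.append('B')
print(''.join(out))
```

Execution trace: 'W' (try body, no exception) → 'J' (else) → 'F' (finally) → 'B' (after the try/except). Output: WJFB

Answer: WJFB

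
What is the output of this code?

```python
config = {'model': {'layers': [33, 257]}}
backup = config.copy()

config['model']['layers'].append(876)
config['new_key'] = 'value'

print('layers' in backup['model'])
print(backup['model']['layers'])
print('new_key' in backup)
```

Key concept: shallow copy gotcha with nested dict.
Step by step:
`config = {'model': {'layers': [33, 257]}}` → config = {'model': {'layers': [33, 257]}}
`backup = config.copy()` → backup = {'model': {'layers': [33, 257]}}
`config['model']['layers'].append(876)` → config = {'model': {'layers': [33, 257, 876]}}; backup = {'model': {'layers': [33, 257, 876]}}
`config['new_key'] = 'value'` → config = {'model': {'layers': [33, 257, 876]}, 'new_key': 'value'}
`print('layers' in backup['model'])` → prints True
`print(backup['model']['layers'])` → prints [33, 257, 876]
`print('new_key' in backup)` → prints False

Answer:
True
[33, 257, 876]
False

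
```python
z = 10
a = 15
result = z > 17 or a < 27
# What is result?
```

Trace:
`z = 10` → z = 10
`a = 15` → a = 15
`result = z > 17 or a < 27` → result = True
So result = True

Answer: True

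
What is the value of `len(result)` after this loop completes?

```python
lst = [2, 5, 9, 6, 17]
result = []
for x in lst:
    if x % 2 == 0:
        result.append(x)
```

Count even numbers in [2, 5, 9, 6, 17]
`result` takes the values: [] → [2] → [2, 6]
So `len(result)` = 2

Answer: 2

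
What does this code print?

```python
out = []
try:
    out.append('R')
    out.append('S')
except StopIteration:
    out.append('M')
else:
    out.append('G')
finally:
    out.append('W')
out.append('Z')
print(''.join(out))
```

Execution trace: 'R' (try body) → 'S' (try body, no exception) → 'G' (else) → 'W' (finally) → 'Z' (after the try/except). Output: RSGWZ

Answer: RSGWZ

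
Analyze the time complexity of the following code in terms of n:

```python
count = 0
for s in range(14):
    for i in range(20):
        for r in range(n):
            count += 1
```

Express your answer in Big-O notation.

Each loop level contributes: 1 × 1 × n. Multiplying the contributions gives O(n).

Answer: O(n)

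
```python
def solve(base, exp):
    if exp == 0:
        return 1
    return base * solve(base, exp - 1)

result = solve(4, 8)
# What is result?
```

solve(4, 8) = 4 * 4 * 4 * 4 * 4 * 4 * 4 * 4 = 65536

Answer: 65536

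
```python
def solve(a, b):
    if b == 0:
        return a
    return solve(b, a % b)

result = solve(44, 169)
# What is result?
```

solve(44, 169) -> solve(169, 44) -> solve(44, 37) -> solve(37, 7) -> solve(7, 2) -> solve(2, 1) -> solve(1, 0) -> 1

Answer: 1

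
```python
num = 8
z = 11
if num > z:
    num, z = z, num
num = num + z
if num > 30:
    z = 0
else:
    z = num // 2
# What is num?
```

Trace:
`num = 8` → num = 8
`z = 11` → z = 11
`if num > z: ...` → num > z is False → no variable changes
`num = num + z` → num = 19
`if num > 30: ...` → num > 30 is False, take else branch → z = 9
So num = 19

Answer: 19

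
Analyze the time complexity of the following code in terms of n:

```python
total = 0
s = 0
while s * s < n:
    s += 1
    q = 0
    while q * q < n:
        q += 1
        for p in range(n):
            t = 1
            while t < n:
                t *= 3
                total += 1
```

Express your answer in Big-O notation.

Each loop level contributes: √n × √n × n × log n. Multiplying the contributions gives O(n^2 log n).

Answer: O(n^2 log n)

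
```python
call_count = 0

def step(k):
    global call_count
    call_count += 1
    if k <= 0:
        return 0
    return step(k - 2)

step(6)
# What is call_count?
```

Linear recursion stepping by 2: 4 calls from k=6 down to ≤0.

Answer: 4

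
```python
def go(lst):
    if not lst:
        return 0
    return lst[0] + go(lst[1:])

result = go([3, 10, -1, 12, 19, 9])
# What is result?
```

3 + 10 + (-1) + 12 + 19 + 9 + 0 = 52

Answer: 52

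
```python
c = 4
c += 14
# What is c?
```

Trace:
`c = 4` → c = 4
`c += 14` → c = 18
So c = 18

Answer: 18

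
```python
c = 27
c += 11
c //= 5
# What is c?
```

Trace:
`c = 27` → c = 27
`c += 11` → c = 38
`c //= 5` → c = 7
So c = 7

Answer: 7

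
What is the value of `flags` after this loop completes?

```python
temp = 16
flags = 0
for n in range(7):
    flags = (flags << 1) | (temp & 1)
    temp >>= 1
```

Reverse lowest 7 bits of 16
`flags` takes the values: 0 → 1 → 2 → 4

Answer: 4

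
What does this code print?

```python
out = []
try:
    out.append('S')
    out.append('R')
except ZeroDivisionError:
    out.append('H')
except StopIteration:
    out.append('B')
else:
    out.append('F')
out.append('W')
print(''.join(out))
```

Execution trace: 'S' (try body) → 'R' (try body, no exception) → 'F' (else) → 'W' (after the try/except). Output: SRFW

Answer: SRFW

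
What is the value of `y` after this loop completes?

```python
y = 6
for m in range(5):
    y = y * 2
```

Multiply by 2, 5 times: 6 * 2^5 = 192
`y` takes the values: 6 → 12 → 24 → 48 → 96 → 192

Answer: 192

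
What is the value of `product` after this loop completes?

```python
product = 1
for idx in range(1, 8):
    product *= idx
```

7! = 5040
`product` takes the values: 1 → 2 → 6 → 24 → 120 → 720 → 5040

Answer: 5040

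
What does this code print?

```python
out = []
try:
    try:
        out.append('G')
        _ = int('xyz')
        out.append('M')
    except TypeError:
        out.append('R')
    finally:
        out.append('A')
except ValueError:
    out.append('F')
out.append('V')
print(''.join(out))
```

Execution trace: 'G' (try body) → 'A' (finally) → 'F' (outer except ValueError) → 'V' (after the try/except). Output: GAFV

Answer: GAFV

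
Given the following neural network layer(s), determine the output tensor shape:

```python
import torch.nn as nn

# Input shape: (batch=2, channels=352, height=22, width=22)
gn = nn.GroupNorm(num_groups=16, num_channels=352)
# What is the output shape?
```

Input: (2, 352, 22, 22) -> Output: (2, 352, 22, 22)

Answer: (2, 352, 22, 22)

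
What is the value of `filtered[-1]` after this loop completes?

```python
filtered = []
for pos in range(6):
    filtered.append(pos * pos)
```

Last element of squares 0 to 5
`filtered` takes the values: [] → [0] → [0, 1] → [0, 1, 4] → [0, 1, 4, 9] → [0, 1, 4, 9, 16] → [0, 1, 4, 9, 16, 25]
So `filtered[-1]` = 25

Answer: 25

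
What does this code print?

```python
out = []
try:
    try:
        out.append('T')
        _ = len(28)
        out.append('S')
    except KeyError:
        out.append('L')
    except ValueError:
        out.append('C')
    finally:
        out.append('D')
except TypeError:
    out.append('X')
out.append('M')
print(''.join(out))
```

Execution trace: 'T' (try body) → 'D' (finally) → 'X' (outer except TypeError) → 'M' (after the try/except). Output: TDXM

Answer: TDXM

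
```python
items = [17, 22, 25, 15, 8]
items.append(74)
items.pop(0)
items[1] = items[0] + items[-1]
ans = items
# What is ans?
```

Trace:
`items = [17, 22, 25, 15, 8]` → items = [17, 22, 25, 15, 8]
`items.append(74)` → items = [17, 22, 25, 15, 8, 74]
`items.pop(0)` → items = [22, 25, 15, 8, 74]
`items[1] = items[0] + items[-1]` → items = [22, 96, 15, 8, 74]
`ans = items` → ans = [22, 96, 15, 8, 74]
So ans = [22, 96, 15, 8, 74]

Answer: [22, 96, 15, 8, 74]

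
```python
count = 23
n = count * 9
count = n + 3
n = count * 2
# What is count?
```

Trace:
`count = 23` → count = 23
`n = count * 9` → n = 207
`count = n + 3` → count = 210
`n = count * 2` → n = 420
So count = 210

Answer: 210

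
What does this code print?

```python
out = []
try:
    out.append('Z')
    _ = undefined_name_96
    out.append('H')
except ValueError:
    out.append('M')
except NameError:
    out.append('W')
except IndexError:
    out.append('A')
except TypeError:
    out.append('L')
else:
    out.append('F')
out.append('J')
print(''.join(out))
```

Execution trace: 'Z' (try body) → 'W' (except NameError) → 'J' (after the try/except). Output: ZWJ

Answer: ZWJ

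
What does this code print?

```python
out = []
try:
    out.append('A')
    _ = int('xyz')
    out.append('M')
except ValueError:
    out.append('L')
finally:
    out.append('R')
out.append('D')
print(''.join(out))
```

Execution trace: 'A' (try body) → 'L' (except ValueError) → 'R' (finally) → 'D' (after the try/except). Output: ALRD

Answer: ALRD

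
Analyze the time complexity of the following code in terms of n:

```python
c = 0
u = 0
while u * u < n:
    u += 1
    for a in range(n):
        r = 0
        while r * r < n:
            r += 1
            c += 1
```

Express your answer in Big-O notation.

Each loop level contributes: √n × n × √n. Multiplying the contributions gives O(n^2).

Answer: O(n^2)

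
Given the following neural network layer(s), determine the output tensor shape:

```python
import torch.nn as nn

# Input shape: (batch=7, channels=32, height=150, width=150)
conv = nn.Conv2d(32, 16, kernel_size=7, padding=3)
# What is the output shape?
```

Input: (7, 32, 150, 150) -> Output: (7, 16, 150, 150)

Answer: (7, 16, 150, 150)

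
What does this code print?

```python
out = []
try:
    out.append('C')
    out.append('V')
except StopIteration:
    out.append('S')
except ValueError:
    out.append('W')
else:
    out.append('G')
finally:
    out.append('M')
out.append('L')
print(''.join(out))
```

Execution trace: 'C' (try body) → 'V' (try body, no exception) → 'G' (else) → 'M' (finally) → 'L' (after the try/except). Output: CVGML

Answer: CVGML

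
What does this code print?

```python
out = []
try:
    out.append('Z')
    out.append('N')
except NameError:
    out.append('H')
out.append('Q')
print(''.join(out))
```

Execution trace: 'Z' (try body) → 'N' (try body, no exception) → 'Q' (after the try/except). Output: ZNQ

Answer: ZNQ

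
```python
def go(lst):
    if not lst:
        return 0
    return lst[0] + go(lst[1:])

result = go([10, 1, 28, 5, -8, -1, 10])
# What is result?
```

10 + 1 + 28 + 5 + (-8) + (-1) + 10 + 0 = 45

Answer: 45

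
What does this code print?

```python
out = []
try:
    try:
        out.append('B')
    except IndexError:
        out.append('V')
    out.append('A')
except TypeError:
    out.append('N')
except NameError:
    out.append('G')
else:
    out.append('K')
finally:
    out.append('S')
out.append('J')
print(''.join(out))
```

Execution trace: 'B' (inner try body, no exception) → 'A' (try body, no exception) → 'K' (else) → 'S' (finally) → 'J' (after the try/except). Output: BAKSJ

Answer: BAKSJ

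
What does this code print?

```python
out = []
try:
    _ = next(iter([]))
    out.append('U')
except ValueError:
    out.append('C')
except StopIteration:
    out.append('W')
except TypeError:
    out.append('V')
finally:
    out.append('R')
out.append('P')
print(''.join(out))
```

Execution trace: 'W' (except StopIteration) → 'R' (finally) → 'P' (after the try/except). Output: WRP

Answer: WRP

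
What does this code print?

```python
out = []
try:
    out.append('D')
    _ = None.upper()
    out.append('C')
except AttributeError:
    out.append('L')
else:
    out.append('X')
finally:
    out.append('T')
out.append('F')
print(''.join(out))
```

Execution trace: 'D' (try body) → 'L' (except AttributeError) → 'T' (finally) → 'F' (after the try/except). Output: DLTF

Answer: DLTF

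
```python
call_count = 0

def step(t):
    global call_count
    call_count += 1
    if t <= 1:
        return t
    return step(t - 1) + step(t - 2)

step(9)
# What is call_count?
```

Calls(t) = 1 + Calls(t-1) + Calls(t-2); Calls(0)=Calls(1)=1. For t=9 this gives 109.

Answer: 109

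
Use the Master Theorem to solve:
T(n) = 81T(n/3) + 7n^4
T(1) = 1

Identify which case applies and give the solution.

a=81, b=3, f(n)=7n^4. log_3(81) = 4. Since c=4 = 4, Case 2 applies: T(n) = Θ(n^log_b(a) · log n) = O(n^4 log n).

Answer: O(n^4 log n) - Case 2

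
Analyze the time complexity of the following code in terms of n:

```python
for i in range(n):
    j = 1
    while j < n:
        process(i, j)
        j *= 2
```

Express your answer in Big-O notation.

This is Linear outer loop, logarithmic inner loop. Time complexity: O(n log n).

Answer: O(n log n)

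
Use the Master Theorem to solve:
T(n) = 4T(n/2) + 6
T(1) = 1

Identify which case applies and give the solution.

a=4, b=2, f(n)=6. log_2(4) = 2. Since c=0 < 2, Case 1 applies: T(n) = Θ(n^log_b(a)) = O(n^2).

Answer: O(n^2) - Case 1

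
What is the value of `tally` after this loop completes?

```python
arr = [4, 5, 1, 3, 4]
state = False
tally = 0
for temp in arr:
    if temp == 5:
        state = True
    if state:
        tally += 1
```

Count elements after first 5 in [4, 5, 1, 3, 4]
`tally` takes the values: 0 → 1 → 2 → 3 → 4

Answer: 4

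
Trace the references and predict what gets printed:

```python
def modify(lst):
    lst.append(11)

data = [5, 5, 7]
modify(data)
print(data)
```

Key concept: function modifies passed list.
Step by step:
`data = [5, 5, 7]` → data = [5, 5, 7]
`modify(data)` → data = [5, 5, 7, 11]
`print(data)` → prints [5, 5, 7, 11]

Answer: [5, 5, 7, 11]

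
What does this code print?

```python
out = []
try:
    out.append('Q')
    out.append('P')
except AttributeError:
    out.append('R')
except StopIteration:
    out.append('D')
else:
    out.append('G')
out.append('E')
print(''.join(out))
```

Execution trace: 'Q' (try body) → 'P' (try body, no exception) → 'G' (else) → 'E' (after the try/except). Output: QPGE

Answer: QPGE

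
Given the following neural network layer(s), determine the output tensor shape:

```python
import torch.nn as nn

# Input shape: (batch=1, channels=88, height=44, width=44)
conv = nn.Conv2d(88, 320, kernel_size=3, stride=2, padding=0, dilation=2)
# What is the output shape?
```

Input: (1, 88, 44, 44) -> Output: (1, 320, 20, 20)

Answer: (1, 320, 20, 20)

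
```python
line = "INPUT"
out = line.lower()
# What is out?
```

Trace:
`line = "INPUT"` → line = 'INPUT'
`out = line.lower()` → out = 'input'
So out = 'input'

Answer: 'input'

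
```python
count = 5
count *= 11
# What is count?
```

Trace:
`count = 5` → count = 5
`count *= 11` → count = 55
So count = 55

Answer: 55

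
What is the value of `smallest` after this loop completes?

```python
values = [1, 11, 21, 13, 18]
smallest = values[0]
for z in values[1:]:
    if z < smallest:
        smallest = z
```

Minimum of [1, 11, 21, 13, 18]
`smallest` takes the values: 1

Answer: 1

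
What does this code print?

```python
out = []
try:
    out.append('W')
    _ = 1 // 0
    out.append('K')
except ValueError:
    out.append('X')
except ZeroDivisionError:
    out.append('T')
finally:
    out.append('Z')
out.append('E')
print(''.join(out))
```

Execution trace: 'W' (try body) → 'T' (except ZeroDivisionError) → 'Z' (finally) → 'E' (after the try/except). Output: WTZE

Answer: WTZE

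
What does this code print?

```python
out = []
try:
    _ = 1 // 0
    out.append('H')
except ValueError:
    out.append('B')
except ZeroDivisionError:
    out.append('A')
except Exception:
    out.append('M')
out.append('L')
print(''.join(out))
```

Execution trace: 'A' (except ZeroDivisionError) → 'L' (after the try/except). Output: AL

Answer: AL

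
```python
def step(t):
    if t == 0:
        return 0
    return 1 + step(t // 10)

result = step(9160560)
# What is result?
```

Count of digits of 9160560: 7

Answer: 7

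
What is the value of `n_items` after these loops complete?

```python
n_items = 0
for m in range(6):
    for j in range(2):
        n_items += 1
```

6 * 2 = 12
`n_items` takes the values: 0 → 1 → 2 → 3 → 4 → 5 → 6 → 7 → 8 → 9 → 10 → 11 → 12

Answer: 12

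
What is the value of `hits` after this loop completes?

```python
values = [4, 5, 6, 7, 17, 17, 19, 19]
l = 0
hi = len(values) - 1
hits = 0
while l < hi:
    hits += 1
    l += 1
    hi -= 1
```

Iterations until pointers meet (list length 8)
`hits` takes the values: 0 → 1 → 2 → 3 → 4

Answer: 4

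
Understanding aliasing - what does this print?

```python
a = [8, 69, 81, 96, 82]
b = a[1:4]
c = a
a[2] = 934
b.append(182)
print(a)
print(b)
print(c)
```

Key concept: slice vs alias.
Step by step:
`a = [8, 69, 81, 96, 82]` → a = [8, 69, 81, 96, 82]
`b = a[1:4]` → b = [69, 81, 96]
`c = a` → c = [8, 69, 81, 96, 82] (same object as a)
`a[2] = 934` → a = [8, 69, 934, 96, 82] (same object as c); c = [8, 69, 934, 96, 82] (same object as a)
`b.append(182)` → b = [69, 81, 96, 182]
`print(a)` → prints [8, 69, 934, 96, 82]
`print(b)` → prints [69, 81, 96, 182]
`print(c)` → prints [8, 69, 934, 96, 82]

Answer:
[8, 69, 934, 96, 82]
[69, 81, 96, 182]
[8, 69, 934, 96, 82]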